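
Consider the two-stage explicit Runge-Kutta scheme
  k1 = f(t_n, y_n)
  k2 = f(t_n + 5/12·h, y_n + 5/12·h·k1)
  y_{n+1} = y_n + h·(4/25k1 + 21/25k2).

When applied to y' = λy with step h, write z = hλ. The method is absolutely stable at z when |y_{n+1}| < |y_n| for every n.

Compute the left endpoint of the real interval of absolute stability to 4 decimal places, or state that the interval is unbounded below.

Test eqn y'=λy, z=hλ:
  k1=λy_n ⇒ h·k1=z·y_n;  k2=λ(1+5/12z)y_n ⇒ h·k2=z(1+5/12z)y_n
  y_{n+1}/y_n = 1 + 4/25z + 21/25z(1+5/12z) = 1 + z + 7/20z²
  so R(z) = 1 + z + 7/20z².

Solve |R(x)|<1 on ℝ⁻.
x=-0.79: |R|=0.4284
R=1: x+7/20x²=0 ⇒ x=−20/7=-2.8571; min R=1−1/(4·7/20)=0.2857>−1
Confirm numerically:
  x=-2.747: |R|=0.89410 <1
  x=-2.655: |R|=0.81216 <1
  x=-2.417: |R|=0.62766 <1
  x=-1.653: |R|=0.30334 <1
  x=-3.261: |R|=1.46094 >1
  x=-3.228: |R|=1.41899 >1
  x=-3.050: |R|=1.20587 >1
So |R|<1 on (-2.8571, 0).

left endpoint -2.8571.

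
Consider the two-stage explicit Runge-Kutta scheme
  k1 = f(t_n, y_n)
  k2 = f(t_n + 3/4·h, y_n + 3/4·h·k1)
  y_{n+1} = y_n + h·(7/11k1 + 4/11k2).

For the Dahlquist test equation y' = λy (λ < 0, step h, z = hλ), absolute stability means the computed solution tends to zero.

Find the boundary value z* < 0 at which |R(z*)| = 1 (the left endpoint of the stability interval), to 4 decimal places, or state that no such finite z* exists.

left endpoint -3.6667.

Set f=λy, z=hλ:
  k1=λy_n ⇒ h·k1=z·y_n;  k2=λ(1+3/4z)y_n ⇒ h·k2=z(1+3/4z)y_n
  y_{n+1}/y_n = 1 + 7/11z + 4/11z(1+3/4z) = 1 + z + 3/11z²
  R(z) = 1 + z + 3/11z².

Boundary: |R(x)|=1, x<0.
x=-0.6: |R|=0.4982
R=1: x+3/11x²=0 ⇒ x=−11/3=-3.6667; min R=1−1/(4·3/11)=0.0833>−1
Confirm numerically:
  x=-3.575: |R|=0.91062 <1
  x=-3.499: |R|=0.84000 <1
  x=-3.346: |R|=0.70738 <1
  x=-1.528: |R|=0.10876 <1
  x=-4.141: |R|=1.53569 >1
  x=-3.826: |R|=1.16626 >1
So |R|<1 on (-3.6667, 0).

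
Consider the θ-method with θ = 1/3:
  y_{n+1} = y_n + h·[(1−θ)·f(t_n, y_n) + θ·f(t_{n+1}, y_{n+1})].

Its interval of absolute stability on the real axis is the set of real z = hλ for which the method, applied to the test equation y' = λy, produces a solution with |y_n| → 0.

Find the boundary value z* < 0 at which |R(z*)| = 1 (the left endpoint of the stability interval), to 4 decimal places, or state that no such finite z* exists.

left endpoint -6.0000.

Set f=λy, z=hλ:
  y_{n+1} = y_n + z·[2/3·y_n + 1/3·y_{n+1}] ⇒ (1 − 1/3z)y_{n+1} = (1 + 2/3z)y_n
  ⇒ R(z) = (1 + 2/3z)/(1 − 1/3z).

Find x<0 with |R(x)|<1.
x=-1.71: |R|=0.0892
R=−1: 1+2/3x = −1+1/3x ⇒ -1/3x=2 ⇒ x=2/(-1/3)=-6.0000
Confirm numerically:
  x=-5.293: |R|=0.91475 <1
  x=-3.784: |R|=0.67335 <1
  x=-3.662: |R|=0.64905 <1
  x=-3.023: |R|=0.50573 <1
  x=-6.408: |R|=1.04337 >1
  x=-6.293: |R|=1.03153 >1
  x=-6.221: |R|=1.02397 >1
Interval (-6.0000, 0).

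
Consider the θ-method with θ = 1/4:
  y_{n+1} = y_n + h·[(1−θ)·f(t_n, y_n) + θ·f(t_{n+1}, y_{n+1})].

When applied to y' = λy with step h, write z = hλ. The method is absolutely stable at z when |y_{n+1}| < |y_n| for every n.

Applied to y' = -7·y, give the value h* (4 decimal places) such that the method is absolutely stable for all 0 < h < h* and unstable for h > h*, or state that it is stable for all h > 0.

(-4.0000,0); λ=-7 ⇒ h* = (4)/7 = 0.5714.

With y'=λy (z=hλ):
  y_{n+1} = y_n + z·[3/4·y_n + 1/4·y_{n+1}] ⇒ (1 − 1/4z)y_{n+1} = (1 + 3/4z)y_n
  Hence R(z) = (1 + 3/4z)/(1 − 1/4z).

Find x<0 with |R(x)|<1.
x=-1.41: |R|=0.0425
R=−1: 1+3/4x = −1+1/4x ⇒ -1/2x=2 ⇒ x=2/(-1/2)=-4.0000
Confirm numerically:
  x=-3.898: |R|=0.97417 <1
  x=-3.376: |R|=0.83080 <1
  x=-3.324: |R|=0.81540 <1
  x=-2.057: |R|=0.35843 <1
  x=-4.591: |R|=1.13759 >1
  x=-4.393: |R|=1.09365 >1
  x=-4.274: |R|=1.06623 >1
Interval (-4.0000, 0).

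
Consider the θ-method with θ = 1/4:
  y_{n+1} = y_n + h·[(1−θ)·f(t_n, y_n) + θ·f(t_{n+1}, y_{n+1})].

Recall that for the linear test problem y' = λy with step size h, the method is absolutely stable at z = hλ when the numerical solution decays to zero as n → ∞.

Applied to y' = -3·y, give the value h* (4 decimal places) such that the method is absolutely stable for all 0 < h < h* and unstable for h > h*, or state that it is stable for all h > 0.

On y'=λy, z=hλ:
  y_{n+1} = y_n + z·[3/4·y_n + 1/4·y_{n+1}] ⇒ (1 − 1/4z)y_{n+1} = (1 + 3/4z)y_n
  R(z) = (1 + 3/4z)/(1 − 1/4z).

Find x<0 with |R(x)|<1.
x=-1.51: |R|=0.0962
R=−1: 1+3/4x = −1+1/4x ⇒ -1/2x=2 ⇒ x=2/(-1/2)=-4.0000
Confirm numerically:
  x=-3.968: |R|=0.99197 <1
  x=-3.967: |R|=0.99172 <1
  x=-3.300: |R|=0.80822 <1
  x=-2.447: |R|=0.51823 <1
  x=-4.379: |R|=1.09046 >1
  x=-4.312: |R|=1.07507 >1
Interval (-4.0000, 0).

(-4.0000,0); λ=-3 ⇒ h* = (4)/3 = 1.3333.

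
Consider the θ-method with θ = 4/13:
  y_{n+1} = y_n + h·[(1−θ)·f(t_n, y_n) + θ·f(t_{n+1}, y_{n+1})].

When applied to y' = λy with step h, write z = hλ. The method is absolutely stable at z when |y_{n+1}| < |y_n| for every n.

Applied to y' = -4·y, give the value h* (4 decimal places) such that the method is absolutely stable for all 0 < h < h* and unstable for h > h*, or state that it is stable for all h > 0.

Test eqn y'=λy, z=hλ:
  y_{n+1} = y_n + z·[9/13·y_n + 4/13·y_{n+1}] ⇒ (1 − 4/13z)y_{n+1} = (1 + 9/13z)y_n
  R(z) = (1 + 9/13z)/(1 − 4/13z).

Boundary: |R(x)|=1, x<0.
x=-1.04: |R|=0.2121
R=−1: 1+9/13x = −1+4/13x ⇒ -5/13x=2 ⇒ x=2/(-5/13)=-5.2000
Confirm numerically:
  x=-4.722: |R|=0.92505 <1
  x=-4.153: |R|=0.82321 <1
  x=-2.192: |R|=0.30908 <1
  x=-5.746: |R|=1.07587 >1
  x=-5.673: |R|=1.06626 >1
  x=-5.391: |R|=1.02763 >1
So |R|<1 on (-5.2000, 0).

(-5.2000,0); λ=-4 ⇒ h* = (26/5)/4 = 1.3000.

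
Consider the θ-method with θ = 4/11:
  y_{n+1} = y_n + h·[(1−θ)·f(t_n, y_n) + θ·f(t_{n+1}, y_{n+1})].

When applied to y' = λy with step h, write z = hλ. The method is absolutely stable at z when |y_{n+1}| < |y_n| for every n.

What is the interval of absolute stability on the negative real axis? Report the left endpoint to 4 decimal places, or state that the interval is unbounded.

Test eqn y'=λy, z=hλ:
  y_{n+1} = y_n + z·[7/11·y_n + 4/11·y_{n+1}] ⇒ (1 − 4/11z)y_{n+1} = (1 + 7/11z)y_n
  so R(z) = (1 + 7/11z)/(1 − 4/11z).

Need |R(x)|<1, x<0.
x=-1.4: |R|=0.0723
R=−1: 1+7/11x = −1+4/11x ⇒ -3/11x=2 ⇒ x=2/(-3/11)=-7.3333
Confirm numerically:
  x=-6.836: |R|=0.96109 <1
  x=-5.618: |R|=0.84626 <1
  x=-3.982: |R|=0.62663 <1
  x=-7.928: |R|=1.04177 >1
  x=-7.735: |R|=1.02873 >1
  x=-7.406: |R|=1.00537 >1
Stable set (-7.3333, 0).

(-7.3333, 0).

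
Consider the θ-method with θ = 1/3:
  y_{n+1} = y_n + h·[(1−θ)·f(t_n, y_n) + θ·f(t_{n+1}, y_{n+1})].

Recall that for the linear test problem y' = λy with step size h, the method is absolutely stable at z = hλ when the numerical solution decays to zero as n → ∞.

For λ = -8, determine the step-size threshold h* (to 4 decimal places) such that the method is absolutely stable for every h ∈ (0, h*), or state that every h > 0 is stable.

(-6.0000,0); λ=-8 ⇒ h* = (6)/8 = 0.7500.

On y'=λy, z=hλ:
  y_{n+1} = y_n + z·[2/3·y_n + 1/3·y_{n+1}] ⇒ (1 − 1/3z)y_{n+1} = (1 + 2/3z)y_n
  so R(z) = (1 + 2/3z)/(1 − 1/3z).

Find x<0 with |R(x)|<1.
x=-1.18: |R|=0.1531
R=−1: 1+2/3x = −1+1/3x ⇒ -1/3x=2 ⇒ x=2/(-1/3)=-6.0000
Confirm numerically:
  x=-4.911: |R|=0.86234 <1
  x=-4.323: |R|=0.77100 <1
  x=-3.421: |R|=0.59835 <1
  x=-2.970: |R|=0.49246 <1
  x=-6.360: |R|=1.03846 >1
  x=-6.144: |R|=1.01575 >1
So |R|<1 on (-6.0000, 0).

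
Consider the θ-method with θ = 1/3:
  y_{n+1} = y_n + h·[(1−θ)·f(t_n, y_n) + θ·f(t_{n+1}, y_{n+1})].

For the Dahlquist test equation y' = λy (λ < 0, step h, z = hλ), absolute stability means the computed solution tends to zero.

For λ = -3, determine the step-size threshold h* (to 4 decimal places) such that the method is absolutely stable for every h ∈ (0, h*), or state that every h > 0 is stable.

Test eqn y'=λy, z=hλ:
  y_{n+1} = y_n + z·[2/3·y_n + 1/3·y_{n+1}] ⇒ (1 − 1/3z)y_{n+1} = (1 + 2/3z)y_n
  Hence R(z) = (1 + 2/3z)/(1 − 1/3z).

Solve |R(x)|<1 on ℝ⁻.
x=-1.68: |R|=0.0769
R=−1: 1+2/3x = −1+1/3x ⇒ -1/3x=2 ⇒ x=2/(-1/3)=-6.0000
Confirm numerically:
  x=-4.765: |R|=0.84095 <1
  x=-3.426: |R|=0.59944 <1
  x=-2.727: |R|=0.42850 <1
  x=-6.228: |R|=1.02471 >1
  x=-6.141: |R|=1.01543 >1
So |R|<1 on (-6.0000, 0).

(-6.0000,0); λ=-3 ⇒ h* = (6)/3 = 2.0000.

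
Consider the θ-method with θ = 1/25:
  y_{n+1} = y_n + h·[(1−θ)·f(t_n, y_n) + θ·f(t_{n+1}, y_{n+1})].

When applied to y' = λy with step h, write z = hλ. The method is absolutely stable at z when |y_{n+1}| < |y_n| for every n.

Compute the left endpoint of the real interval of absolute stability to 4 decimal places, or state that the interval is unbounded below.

left endpoint -2.1739.

Set f=λy, z=hλ:
  y_{n+1} = y_n + z·[24/25·y_n + 1/25·y_{n+1}] ⇒ (1 − 1/25z)y_{n+1} = (1 + 24/25z)y_n
  Hence R(z) = (1 + 24/25z)/(1 − 1/25z).

Boundary: |R(x)|=1, x<0.
x=-0.54: |R|=0.4714
R=−1: 1+24/25x = −1+1/25x ⇒ -23/25x=2 ⇒ x=2/(-23/25)=-2.1739
Confirm numerically:
  x=-2.002: |R|=0.85357 <1
  x=-1.677: |R|=0.57158 <1
  x=-1.428: |R|=0.35084 <1
  x=-2.590: |R|=1.34686 >1
  x=-2.564: |R|=1.32550 >1
  x=-2.524: |R|=1.29254 >1
Stable set (-2.1739, 0).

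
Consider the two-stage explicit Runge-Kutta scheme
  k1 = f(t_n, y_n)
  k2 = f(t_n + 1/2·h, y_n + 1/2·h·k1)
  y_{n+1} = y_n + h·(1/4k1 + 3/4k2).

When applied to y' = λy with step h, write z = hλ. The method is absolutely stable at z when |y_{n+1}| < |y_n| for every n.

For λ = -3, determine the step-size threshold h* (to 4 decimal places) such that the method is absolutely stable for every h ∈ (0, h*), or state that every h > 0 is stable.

Test eqn y'=λy, z=hλ:
  k1=λy_n ⇒ h·k1=z·y_n;  k2=λ(1+1/2z)y_n ⇒ h·k2=z(1+1/2z)y_n
  y_{n+1}/y_n = 1 + 1/4z + 3/4z(1+1/2z) = 1 + z + 3/8z²
  ⇒ R(z) = 1 + z + 3/8z².

Boundary: |R(x)|=1, x<0.
x=-0.78: |R|=0.4481
R=1: x+3/8x²=0 ⇒ x=−8/3=-2.6667; min R=1−1/(4·3/8)=0.3333>−1
Confirm numerically:
  x=-2.485: |R|=0.83071 <1
  x=-2.452: |R|=0.80261 <1
  x=-2.414: |R|=0.77127 <1
  x=-1.884: |R|=0.44705 <1
  x=-3.196: |R|=1.63441 >1
  x=-3.085: |R|=1.48396 >1
So |R|<1 on (-2.6667, 0).

(-2.6667,0); λ=-3 ⇒ h* = (8/3)/3 = 0.8889.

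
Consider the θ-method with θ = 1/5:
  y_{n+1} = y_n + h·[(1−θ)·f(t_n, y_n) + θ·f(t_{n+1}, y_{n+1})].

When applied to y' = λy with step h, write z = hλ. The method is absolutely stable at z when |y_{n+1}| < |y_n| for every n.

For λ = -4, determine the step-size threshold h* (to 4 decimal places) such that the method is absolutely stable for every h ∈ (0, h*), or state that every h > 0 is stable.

(-3.3333,0); λ=-4 ⇒ h* = (10/3)/4 = 0.8333.

Set f=λy, z=hλ:
  y_{n+1} = y_n + z·[4/5·y_n + 1/5·y_{n+1}] ⇒ (1 − 1/5z)y_{n+1} = (1 + 4/5z)y_n
  ⇒ R(z) = (1 + 4/5z)/(1 − 1/5z).

Boundary: |R(x)|=1, x<0.
x=-1.68: |R|=0.2575
R=−1: 1+4/5x = −1+1/5x ⇒ -3/5x=2 ⇒ x=2/(-3/5)=-3.3333
Confirm numerically:
  x=-3.048: |R|=0.89364 <1
  x=-2.832: |R|=0.80797 <1
  x=-2.182: |R|=0.51908 <1
  x=-2.152: |R|=0.50447 <1
  x=-3.703: |R|=1.12743 >1
  x=-3.695: |R|=1.12478 >1
  x=-3.441: |R|=1.03827 >1
Interval (-3.3333, 0).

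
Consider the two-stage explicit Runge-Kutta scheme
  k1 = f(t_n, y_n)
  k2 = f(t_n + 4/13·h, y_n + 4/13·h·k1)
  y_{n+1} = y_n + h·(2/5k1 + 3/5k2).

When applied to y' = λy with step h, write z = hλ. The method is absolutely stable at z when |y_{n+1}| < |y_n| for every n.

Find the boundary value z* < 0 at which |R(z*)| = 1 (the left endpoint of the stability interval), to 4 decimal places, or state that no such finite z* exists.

On y'=λy, z=hλ:
  k1=λy_n ⇒ h·k1=z·y_n;  k2=λ(1+4/13z)y_n ⇒ h·k2=z(1+4/13z)y_n
  y_{n+1}/y_n = 1 + 2/5z + 3/5z(1+4/13z) = 1 + z + 12/65z²
  Hence R(z) = 1 + z + 12/65z².

Need |R(x)|<1, x<0.
x=-1.13: |R|=0.1057
R=1: x+12/65x²=0 ⇒ x=−65/12=-5.4167; min R=1−1/(4·12/65)=-0.3542>−1
Confirm numerically:
  x=-4.712: |R|=0.38701 <1
  x=-3.950: |R|=0.06954 <1
  x=-2.966: |R|=0.34191 <1
  x=-2.438: |R|=0.34067 <1
  x=-5.934: |R|=1.56674 >1
  x=-5.879: |R|=1.50180 >1
  x=-5.503: |R|=1.08771 >1
Interval (-5.4167, 0).

z* = -5.4167.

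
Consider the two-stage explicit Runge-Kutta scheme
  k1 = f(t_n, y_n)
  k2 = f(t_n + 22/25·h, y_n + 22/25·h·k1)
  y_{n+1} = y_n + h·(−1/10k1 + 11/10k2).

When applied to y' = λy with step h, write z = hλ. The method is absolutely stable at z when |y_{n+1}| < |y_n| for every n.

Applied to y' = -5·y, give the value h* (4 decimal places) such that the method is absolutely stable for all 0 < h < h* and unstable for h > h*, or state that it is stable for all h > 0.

With y'=λy (z=hλ):
  k1=λy_n ⇒ h·k1=z·y_n;  k2=λ(1+22/25z)y_n ⇒ h·k2=z(1+22/25z)y_n
  y_{n+1}/y_n = 1 − 1/10z + 11/10z(1+22/25z) = 1 + z + 121/125z²
  Hence R(z) = 1 + z + 121/125z².

Boundary: |R(x)|=1, x<0.
x=-1.53: |R|=1.7360
R=1: x+121/125x²=0 ⇒ x=−125/121=-1.0331; min R=1−1/(4·121/125)=0.7417>−1
Confirm numerically:
  x=-0.755: |R|=0.79678 <1
  x=-0.699: |R|=0.77397 <1
  x=-0.534: |R|=0.74203 <1
  x=-0.471: |R|=0.74374 <1
  x=-1.521: |R|=1.71841 >1
  x=-1.475: |R|=1.63101 >1
  x=-1.129: |R|=1.10485 >1
Stable set (-1.0331, 0).

(-1.0331,0); λ=-5 ⇒ h* = (125/121)/5 = 0.2066.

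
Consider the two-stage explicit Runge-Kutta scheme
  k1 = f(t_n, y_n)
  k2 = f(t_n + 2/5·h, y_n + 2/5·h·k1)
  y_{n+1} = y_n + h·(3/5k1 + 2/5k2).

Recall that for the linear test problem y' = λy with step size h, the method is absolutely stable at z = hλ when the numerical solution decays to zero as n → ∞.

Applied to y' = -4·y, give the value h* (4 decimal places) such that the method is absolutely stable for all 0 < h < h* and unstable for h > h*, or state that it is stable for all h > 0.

(-6.2500,0); λ=-4 ⇒ h* = (25/4)/4 = 1.5625.

With y'=λy (z=hλ):
  k1=λy_n ⇒ h·k1=z·y_n;  k2=λ(1+2/5z)y_n ⇒ h·k2=z(1+2/5z)y_n
  y_{n+1}/y_n = 1 + 3/5z + 2/5z(1+2/5z) = 1 + z + 4/25z²
  so R(z) = 1 + z + 4/25z².

Solve |R(x)|<1 on ℝ⁻.
x=-1.14: |R|=0.0679
R=1: x+4/25x²=0 ⇒ x=−25/4=-6.2500; min R=1−1/(4·4/25)=-0.5625>−1
Confirm numerically:
  x=-4.447: |R|=0.28287 <1
  x=-3.543: |R|=0.53454 <1
  x=-3.137: |R|=0.56248 <1
  x=-6.795: |R|=1.59252 >1
  x=-6.310: |R|=1.06058 >1
So |R|<1 on (-6.2500, 0).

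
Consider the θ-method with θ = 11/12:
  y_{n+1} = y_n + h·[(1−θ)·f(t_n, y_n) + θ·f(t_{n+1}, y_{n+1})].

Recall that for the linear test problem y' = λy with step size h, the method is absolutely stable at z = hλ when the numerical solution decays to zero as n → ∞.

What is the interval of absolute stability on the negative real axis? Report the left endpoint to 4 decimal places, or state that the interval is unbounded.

On y'=λy, z=hλ:
  y_{n+1} = y_n + z·[1/12·y_n + 11/12·y_{n+1}] ⇒ (1 − 11/12z)y_{n+1} = (1 + 1/12z)y_n
  so R(z) = (1 + 1/12z)/(1 − 11/12z).

Boundary: |R(x)|=1, x<0.
x=-1.6: |R|=0.3514
x=-2: |R|=0.2941
x=-10: |R|=0.0164
x=-100: |R|=0.0791
θ=11/12≥1/2 ⇒ |1+1/12x|<|1−11/12x| ∀x<0 ⇒ stable on all of ℝ⁻.

(−∞, 0) — no finite endpoint.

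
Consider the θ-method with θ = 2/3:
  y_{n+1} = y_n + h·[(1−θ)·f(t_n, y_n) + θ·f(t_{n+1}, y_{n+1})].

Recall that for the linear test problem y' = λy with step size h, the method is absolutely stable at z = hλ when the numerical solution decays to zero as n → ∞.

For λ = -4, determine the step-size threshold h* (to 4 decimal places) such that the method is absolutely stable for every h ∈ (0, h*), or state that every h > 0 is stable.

Test eqn y'=λy, z=hλ:
  y_{n+1} = y_n + z·[1/3·y_n + 2/3·y_{n+1}] ⇒ (1 − 2/3z)y_{n+1} = (1 + 1/3z)y_n
  Hence R(z) = (1 + 1/3z)/(1 − 2/3z).

Need |R(x)|<1, x<0.
x=-1.57: |R|=0.2329
x=-2: |R|=0.1429
x=-10: |R|=0.3043
x=-100: |R|=0.4778
θ=2/3≥1/2 ⇒ |1+1/3x|<|1−2/3x| ∀x<0 ⇒ stable on all of ℝ⁻.

interval (−∞, 0). Any h>0 works for λ=-4.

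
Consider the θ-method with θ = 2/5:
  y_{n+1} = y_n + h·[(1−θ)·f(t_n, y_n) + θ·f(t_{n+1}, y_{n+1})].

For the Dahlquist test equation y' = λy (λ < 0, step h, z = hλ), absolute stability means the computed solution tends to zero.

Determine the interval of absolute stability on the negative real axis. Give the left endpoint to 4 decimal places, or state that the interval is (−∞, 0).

(-10.0000, 0).

Set f=λy, z=hλ:
  y_{n+1} = y_n + z·[3/5·y_n + 2/5·y_{n+1}] ⇒ (1 − 2/5z)y_{n+1} = (1 + 3/5z)y_n
  Hence R(z) = (1 + 3/5z)/(1 − 2/5z).

Boundary: |R(x)|=1, x<0.
x=-1.53: |R|=0.0509
R=−1: 1+3/5x = −1+2/5x ⇒ -1/5x=2 ⇒ x=2/(-1/5)=-10.0000
Confirm numerically:
  x=-8.254: |R|=0.91882 <1
  x=-5.378: |R|=0.70665 <1
  x=-4.930: |R|=0.65882 <1
  x=-10.569: |R|=1.02177 >1
  x=-10.433: |R|=1.01674 >1
  x=-10.049: |R|=1.00195 >1
Interval (-10.0000, 0).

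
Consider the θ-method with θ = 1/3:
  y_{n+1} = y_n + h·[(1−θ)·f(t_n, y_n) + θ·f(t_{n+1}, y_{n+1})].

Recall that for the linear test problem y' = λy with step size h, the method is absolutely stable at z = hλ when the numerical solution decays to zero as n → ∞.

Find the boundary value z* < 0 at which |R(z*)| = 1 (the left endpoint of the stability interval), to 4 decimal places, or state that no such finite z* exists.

left endpoint -6.0000.

Test eqn y'=λy, z=hλ:
  y_{n+1} = y_n + z·[2/3·y_n + 1/3·y_{n+1}] ⇒ (1 − 1/3z)y_{n+1} = (1 + 2/3z)y_n
  Hence R(z) = (1 + 2/3z)/(1 − 1/3z).

Find x<0 with |R(x)|<1.
x=-0.57: |R|=0.5210
R=−1: 1+2/3x = −1+1/3x ⇒ -1/3x=2 ⇒ x=2/(-1/3)=-6.0000
Confirm numerically:
  x=-5.523: |R|=0.94403 <1
  x=-5.300: |R|=0.91566 <1
  x=-5.261: |R|=0.91054 <1
  x=-3.110: |R|=0.52700 <1
  x=-6.526: |R|=1.05522 >1
  x=-6.255: |R|=1.02755 >1
  x=-6.038: |R|=1.00420 >1
Stable set (-6.0000, 0).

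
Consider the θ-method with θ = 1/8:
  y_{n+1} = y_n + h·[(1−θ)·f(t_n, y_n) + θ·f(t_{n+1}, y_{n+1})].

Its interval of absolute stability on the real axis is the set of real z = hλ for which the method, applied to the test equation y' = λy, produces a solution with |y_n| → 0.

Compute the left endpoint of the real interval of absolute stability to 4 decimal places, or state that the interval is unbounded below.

Test eqn y'=λy, z=hλ:
  y_{n+1} = y_n + z·[7/8·y_n + 1/8·y_{n+1}] ⇒ (1 − 1/8z)y_{n+1} = (1 + 7/8z)y_n
  R(z) = (1 + 7/8z)/(1 − 1/8z).

Solve |R(x)|<1 on ℝ⁻.
x=-1.24: |R|=0.0736
R=−1: 1+7/8x = −1+1/8x ⇒ -3/4x=2 ⇒ x=2/(-3/4)=-2.6667
Confirm numerically:
  x=-2.317: |R|=0.79665 <1
  x=-2.013: |R|=0.60831 <1
  x=-1.115: |R|=0.02139 <1
  x=-2.977: |R|=1.16963 >1
  x=-2.770: |R|=1.05757 >1
Stable set (-2.6667, 0).

left endpoint -2.6667.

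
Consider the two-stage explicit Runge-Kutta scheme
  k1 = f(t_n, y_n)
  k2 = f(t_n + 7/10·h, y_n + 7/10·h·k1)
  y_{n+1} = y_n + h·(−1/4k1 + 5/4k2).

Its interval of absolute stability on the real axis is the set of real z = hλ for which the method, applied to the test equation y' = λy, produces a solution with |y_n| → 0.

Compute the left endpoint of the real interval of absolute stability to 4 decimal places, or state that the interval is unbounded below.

Test eqn y'=λy, z=hλ:
  k1=λy_n ⇒ h·k1=z·y_n;  k2=λ(1+7/10z)y_n ⇒ h·k2=z(1+7/10z)y_n
  y_{n+1}/y_n = 1 − 1/4z + 5/4z(1+7/10z) = 1 + z + 7/8z²
  R(z) = 1 + z + 7/8z².

Solve |R(x)|<1 on ℝ⁻.
x=-0.64: |R|=0.7184
R=1: x+7/8x²=0 ⇒ x=−8/7=-1.1429; min R=1−1/(4·7/8)=0.7143>−1
Confirm numerically:
  x=-0.876: |R|=0.79545 <1
  x=-0.830: |R|=0.77279 <1
  x=-0.648: |R|=0.71942 <1
  x=-0.629: |R|=0.71719 <1
  x=-1.526: |R|=1.51159 >1
  x=-1.485: |R|=1.44457 >1
  x=-1.354: |R|=1.25015 >1
Interval (-1.1429, 0).

z* = -1.1429.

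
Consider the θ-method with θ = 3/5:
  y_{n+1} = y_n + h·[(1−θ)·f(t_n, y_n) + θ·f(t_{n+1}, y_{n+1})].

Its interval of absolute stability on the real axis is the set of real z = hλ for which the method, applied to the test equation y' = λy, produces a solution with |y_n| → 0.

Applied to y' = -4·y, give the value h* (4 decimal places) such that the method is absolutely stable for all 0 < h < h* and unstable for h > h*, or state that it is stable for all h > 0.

interval (−∞, 0). Any h>0 works for λ=-4.

With y'=λy (z=hλ):
  y_{n+1} = y_n + z·[2/5·y_n + 3/5·y_{n+1}] ⇒ (1 − 3/5z)y_{n+1} = (1 + 2/5z)y_n
  ⇒ R(z) = (1 + 2/5z)/(1 − 3/5z).

Solve |R(x)|<1 on ℝ⁻.
x=-0.53: |R|=0.5979
x=-2: |R|=0.0909
x=-10: |R|=0.4286
x=-100: |R|=0.6393
θ=3/5≥1/2 ⇒ |1+2/5x|<|1−3/5x| ∀x<0 ⇒ stable on all of ℝ⁻.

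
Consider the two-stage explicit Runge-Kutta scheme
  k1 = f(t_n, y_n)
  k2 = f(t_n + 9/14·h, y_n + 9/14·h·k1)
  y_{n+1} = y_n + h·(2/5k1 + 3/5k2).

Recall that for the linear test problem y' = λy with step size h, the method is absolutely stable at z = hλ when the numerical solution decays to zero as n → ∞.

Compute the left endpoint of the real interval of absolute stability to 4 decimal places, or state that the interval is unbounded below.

Set f=λy, z=hλ:
  k1=λy_n ⇒ h·k1=z·y_n;  k2=λ(1+9/14z)y_n ⇒ h·k2=z(1+9/14z)y_n
  y_{n+1}/y_n = 1 + 2/5z + 3/5z(1+9/14z) = 1 + z + 27/70z²
  R(z) = 1 + z + 27/70z².

Need |R(x)|<1, x<0.
x=-0.32: |R|=0.7195
R=1: x+27/70x²=0 ⇒ x=−70/27=-2.5926; min R=1−1/(4·27/70)=0.3519>−1
Confirm numerically:
  x=-2.152: |R|=0.63428 <1
  x=-1.340: |R|=0.35259 <1
  x=-1.183: |R|=0.35680 <1
  x=-3.190: |R|=1.73507 >1
  x=-2.979: |R|=1.44400 >1
So |R|<1 on (-2.5926, 0).

left endpoint -2.5926.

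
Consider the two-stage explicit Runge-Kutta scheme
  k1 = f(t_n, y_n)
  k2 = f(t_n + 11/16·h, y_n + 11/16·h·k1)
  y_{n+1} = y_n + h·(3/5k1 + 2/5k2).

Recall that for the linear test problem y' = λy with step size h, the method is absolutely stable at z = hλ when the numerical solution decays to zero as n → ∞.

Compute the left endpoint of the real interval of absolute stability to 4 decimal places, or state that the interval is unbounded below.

z* = -3.6364.

Test eqn y'=λy, z=hλ:
  k1=λy_n ⇒ h·k1=z·y_n;  k2=λ(1+11/16z)y_n ⇒ h·k2=z(1+11/16z)y_n
  y_{n+1}/y_n = 1 + 3/5z + 2/5z(1+11/16z) = 1 + z + 11/40z²
  Hence R(z) = 1 + z + 11/40z².

Need |R(x)|<1, x<0.
x=-1.57: |R|=0.1078
R=1: x+11/40x²=0 ⇒ x=−40/11=-3.6364; min R=1−1/(4·11/40)=0.0909>−1
Confirm numerically:
  x=-3.289: |R|=0.68582 <1
  x=-2.266: |R|=0.14606 <1
  x=-1.459: |R|=0.12639 <1
  x=-4.047: |R|=1.45701 >1
  x=-3.970: |R|=1.36425 >1
  x=-3.708: |R|=1.07305 >1
Stable set (-3.6364, 0).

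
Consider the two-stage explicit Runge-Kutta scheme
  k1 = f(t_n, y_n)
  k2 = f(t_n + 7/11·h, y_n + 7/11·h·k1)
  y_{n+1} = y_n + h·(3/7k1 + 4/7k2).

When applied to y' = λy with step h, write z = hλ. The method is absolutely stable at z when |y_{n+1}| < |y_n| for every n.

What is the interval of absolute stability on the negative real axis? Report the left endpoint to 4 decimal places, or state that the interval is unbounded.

Test eqn y'=λy, z=hλ:
  k1=λy_n ⇒ h·k1=z·y_n;  k2=λ(1+7/11z)y_n ⇒ h·k2=z(1+7/11z)y_n
  y_{n+1}/y_n = 1 + 3/7z + 4/7z(1+7/11z) = 1 + z + 4/11z²
  R(z) = 1 + z + 4/11z².

Solve |R(x)|<1 on ℝ⁻.
x=-1.28: |R|=0.3158
R=1: x+4/11x²=0 ⇒ x=−11/4=-2.7500; min R=1−1/(4·4/11)=0.3125>−1
Confirm numerically:
  x=-2.565: |R|=0.82745 <1
  x=-1.967: |R|=0.43994 <1
  x=-1.753: |R|=0.36446 <1
  x=-1.731: |R|=0.35859 <1
  x=-3.299: |R|=1.65860 >1
  x=-3.253: |R|=1.59500 >1
  x=-3.135: |R|=1.43890 >1
Interval (-2.7500, 0).

z∈(-2.7500,0).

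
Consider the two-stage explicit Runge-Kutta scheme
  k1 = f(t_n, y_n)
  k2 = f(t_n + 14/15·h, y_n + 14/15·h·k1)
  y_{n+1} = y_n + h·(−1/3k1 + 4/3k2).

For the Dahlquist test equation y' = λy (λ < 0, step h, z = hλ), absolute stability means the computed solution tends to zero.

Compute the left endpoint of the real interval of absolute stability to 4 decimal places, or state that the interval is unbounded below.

z* = -0.8036.

Set f=λy, z=hλ:
  k1=λy_n ⇒ h·k1=z·y_n;  k2=λ(1+14/15z)y_n ⇒ h·k2=z(1+14/15z)y_n
  y_{n+1}/y_n = 1 − 1/3z + 4/3z(1+14/15z) = 1 + z + 56/45z²
  Hence R(z) = 1 + z + 56/45z².

Solve |R(x)|<1 on ℝ⁻.
x=-1.06: |R|=1.3383
R=1: x+56/45x²=0 ⇒ x=−45/56=-0.8036; min R=1−1/(4·56/45)=0.7991>−1
Confirm numerically:
  x=-0.711: |R|=0.91809 <1
  x=-0.552: |R|=0.82719 <1
  x=-0.529: |R|=0.81925 <1
  x=-0.425: |R|=0.79978 <1
  x=-0.974: |R|=1.20657 >1
  x=-0.857: |R|=1.05698 >1
So |R|<1 on (-0.8036, 0).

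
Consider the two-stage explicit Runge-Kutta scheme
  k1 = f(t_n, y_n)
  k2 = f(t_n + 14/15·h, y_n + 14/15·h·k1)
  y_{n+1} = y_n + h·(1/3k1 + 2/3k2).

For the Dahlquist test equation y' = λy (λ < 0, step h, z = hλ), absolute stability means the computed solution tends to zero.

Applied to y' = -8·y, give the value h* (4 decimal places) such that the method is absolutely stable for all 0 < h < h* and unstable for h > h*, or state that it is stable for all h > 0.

(-1.6071,0); λ=-8 ⇒ h* = (45/28)/8 = 0.2009.

Test eqn y'=λy, z=hλ:
  k1=λy_n ⇒ h·k1=z·y_n;  k2=λ(1+14/15z)y_n ⇒ h·k2=z(1+14/15z)y_n
  y_{n+1}/y_n = 1 + 1/3z + 2/3z(1+14/15z) = 1 + z + 28/45z²
  so R(z) = 1 + z + 28/45z².

Find x<0 with |R(x)|<1.
x=-1.62: |R|=1.0130
R=1: x+28/45x²=0 ⇒ x=−45/28=-1.6071; min R=1−1/(4·28/45)=0.5982>−1
Confirm numerically:
  x=-1.408: |R|=0.82553 <1
  x=-1.175: |R|=0.68406 <1
  x=-0.782: |R|=0.59850 <1
  x=-2.013: |R|=1.50835 >1
  x=-1.745: |R|=1.14968 >1
Interval (-1.6071, 0).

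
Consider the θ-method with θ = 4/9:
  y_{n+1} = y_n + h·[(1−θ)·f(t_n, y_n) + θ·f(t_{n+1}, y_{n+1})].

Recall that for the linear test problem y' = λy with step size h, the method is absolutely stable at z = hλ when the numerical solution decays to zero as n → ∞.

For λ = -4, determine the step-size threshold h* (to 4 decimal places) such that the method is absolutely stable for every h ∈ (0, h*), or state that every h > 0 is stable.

(-18.0000,0); λ=-4 ⇒ h* = (18)/4 = 4.5000.

Test eqn y'=λy, z=hλ:
  y_{n+1} = y_n + z·[5/9·y_n + 4/9·y_{n+1}] ⇒ (1 − 4/9z)y_{n+1} = (1 + 5/9z)y_n
  R(z) = (1 + 5/9z)/(1 − 4/9z).

Find x<0 with |R(x)|<1.
x=-0.68: |R|=0.4778
R=−1: 1+5/9x = −1+4/9x ⇒ -1/9x=2 ⇒ x=2/(-1/9)=-18.0000
Confirm numerically:
  x=-12.903: |R|=0.91591 <1
  x=-12.126: |R|=0.89785 <1
  x=-11.126: |R|=0.87152 <1
  x=-9.259: |R|=0.81013 <1
  x=-18.323: |R|=1.00393 >1
  x=-18.172: |R|=1.00211 >1
  x=-18.141: |R|=1.00173 >1
Interval (-18.0000, 0).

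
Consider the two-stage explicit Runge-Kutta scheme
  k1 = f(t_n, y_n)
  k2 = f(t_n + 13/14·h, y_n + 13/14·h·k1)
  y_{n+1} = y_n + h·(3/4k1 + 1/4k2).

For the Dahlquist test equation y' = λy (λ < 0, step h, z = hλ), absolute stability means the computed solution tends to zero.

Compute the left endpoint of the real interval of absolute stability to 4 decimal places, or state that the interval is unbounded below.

left endpoint -4.3077.

With y'=λy (z=hλ):
  k1=λy_n ⇒ h·k1=z·y_n;  k2=λ(1+13/14z)y_n ⇒ h·k2=z(1+13/14z)y_n
  y_{n+1}/y_n = 1 + 3/4z + 1/4z(1+13/14z) = 1 + z + 13/56z²
  R(z) = 1 + z + 13/56z².

Boundary: |R(x)|=1, x<0.
x=-0.55: |R|=0.5202
R=1: x+13/56x²=0 ⇒ x=−56/13=-4.3077; min R=1−1/(4·13/56)=-0.0769>−1
Confirm numerically:
  x=-3.587: |R|=0.39988 <1
  x=-3.528: |R|=0.36143 <1
  x=-2.159: |R|=0.07692 <1
  x=-4.490: |R|=1.19002 >1
  x=-4.434: |R|=1.13001 >1
Stable set (-4.3077, 0).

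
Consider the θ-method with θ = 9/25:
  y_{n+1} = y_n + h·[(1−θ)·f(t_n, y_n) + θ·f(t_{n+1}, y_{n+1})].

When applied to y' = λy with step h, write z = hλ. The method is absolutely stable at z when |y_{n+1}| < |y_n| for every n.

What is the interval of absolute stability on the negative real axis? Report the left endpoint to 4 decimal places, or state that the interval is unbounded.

z∈(-7.1429,0).

With y'=λy (z=hλ):
  y_{n+1} = y_n + z·[16/25·y_n + 9/25·y_{n+1}] ⇒ (1 − 9/25z)y_{n+1} = (1 + 16/25z)y_n
  ⇒ R(z) = (1 + 16/25z)/(1 − 9/25z).

Need |R(x)|<1, x<0.
x=-0.8: |R|=0.3789
R=−1: 1+16/25x = −1+9/25x ⇒ -7/25x=2 ⇒ x=2/(-7/25)=-7.1429
Confirm numerically:
  x=-6.673: |R|=0.96133 <1
  x=-4.900: |R|=0.77279 <1
  x=-4.648: |R|=0.73869 <1
  x=-7.268: |R|=1.00969 >1
  x=-7.256: |R|=1.00877 >1
  x=-7.234: |R|=1.00708 >1
Interval (-7.1429, 0).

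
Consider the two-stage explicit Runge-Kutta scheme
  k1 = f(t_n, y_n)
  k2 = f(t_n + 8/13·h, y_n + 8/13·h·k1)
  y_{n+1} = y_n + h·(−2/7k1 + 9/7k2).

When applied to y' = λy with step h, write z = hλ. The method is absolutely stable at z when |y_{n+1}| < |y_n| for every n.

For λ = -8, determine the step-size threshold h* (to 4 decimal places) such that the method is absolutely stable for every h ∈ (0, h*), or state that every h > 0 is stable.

(-1.2639,0); λ=-8 ⇒ h* = (91/72)/8 = 0.1580.

With y'=λy (z=hλ):
  k1=λy_n ⇒ h·k1=z·y_n;  k2=λ(1+8/13z)y_n ⇒ h·k2=z(1+8/13z)y_n
  y_{n+1}/y_n = 1 − 2/7z + 9/7z(1+8/13z) = 1 + z + 72/91z²
  so R(z) = 1 + z + 72/91z².

Find x<0 with |R(x)|<1.
x=-1.57: |R|=1.3803
R=1: x+72/91x²=0 ⇒ x=−91/72=-1.2639; min R=1−1/(4·72/91)=0.6840>−1
Confirm numerically:
  x=-0.759: |R|=0.69680 <1
  x=-0.620: |R|=0.68414 <1
  x=-0.598: |R|=0.68494 <1
  x=-1.857: |R|=1.87144 >1
  x=-1.807: |R|=1.77649 >1
Stable set (-1.2639, 0).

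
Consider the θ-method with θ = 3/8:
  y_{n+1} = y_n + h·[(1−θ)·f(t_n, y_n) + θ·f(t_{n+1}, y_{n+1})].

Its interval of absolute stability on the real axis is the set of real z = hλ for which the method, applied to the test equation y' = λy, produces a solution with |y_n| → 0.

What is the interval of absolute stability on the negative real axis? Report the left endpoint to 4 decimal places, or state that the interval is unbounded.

(-8.0000, 0).

On y'=λy, z=hλ:
  y_{n+1} = y_n + z·[5/8·y_n + 3/8·y_{n+1}] ⇒ (1 − 3/8z)y_{n+1} = (1 + 5/8z)y_n
  ⇒ R(z) = (1 + 5/8z)/(1 − 3/8z).

Find x<0 with |R(x)|<1.
x=-0.92: |R|=0.3160
R=−1: 1+5/8x = −1+3/8x ⇒ -1/4x=2 ⇒ x=2/(-1/4)=-8.0000
Confirm numerically:
  x=-6.364: |R|=0.87923 <1
  x=-5.087: |R|=0.74954 <1
  x=-3.924: |R|=0.58770 <1
  x=-8.426: |R|=1.02560 >1
  x=-8.314: |R|=1.01906 >1
So |R|<1 on (-8.0000, 0).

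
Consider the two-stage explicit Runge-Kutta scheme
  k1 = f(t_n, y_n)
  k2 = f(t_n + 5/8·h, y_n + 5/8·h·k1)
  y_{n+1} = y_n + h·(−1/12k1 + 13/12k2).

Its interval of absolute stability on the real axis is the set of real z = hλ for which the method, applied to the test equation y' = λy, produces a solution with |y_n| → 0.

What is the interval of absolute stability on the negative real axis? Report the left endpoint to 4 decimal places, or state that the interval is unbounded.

On y'=λy, z=hλ:
  k1=λy_n ⇒ h·k1=z·y_n;  k2=λ(1+5/8z)y_n ⇒ h·k2=z(1+5/8z)y_n
  y_{n+1}/y_n = 1 − 1/12z + 13/12z(1+5/8z) = 1 + z + 65/96z²
  R(z) = 1 + z + 65/96z².

Need |R(x)|<1, x<0.
x=-1.52: |R|=1.0443
R=1: x+65/96x²=0 ⇒ x=−96/65=-1.4769; min R=1−1/(4·65/96)=0.6308>−1
Confirm numerically:
  x=-1.226: |R|=0.79171 <1
  x=-1.011: |R|=0.68106 <1
  x=-0.593: |R|=0.64510 <1
  x=-1.812: |R|=1.41110 >1
  x=-1.548: |R|=1.07450 >1
Interval (-1.4769, 0).

(-1.4769, 0).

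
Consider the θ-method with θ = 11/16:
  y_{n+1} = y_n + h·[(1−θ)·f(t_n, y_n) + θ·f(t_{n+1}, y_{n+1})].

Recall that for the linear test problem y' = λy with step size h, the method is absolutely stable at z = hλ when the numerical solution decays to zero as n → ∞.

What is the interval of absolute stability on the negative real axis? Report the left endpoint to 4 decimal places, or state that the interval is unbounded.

(−∞, 0) — no finite endpoint.

Test eqn y'=λy, z=hλ:
  y_{n+1} = y_n + z·[5/16·y_n + 11/16·y_{n+1}] ⇒ (1 − 11/16z)y_{n+1} = (1 + 5/16z)y_n
  ⇒ R(z) = (1 + 5/16z)/(1 − 11/16z).

Need |R(x)|<1, x<0.
x=-0.69: |R|=0.5320
x=-2: |R|=0.1579
x=-10: |R|=0.2698
x=-100: |R|=0.4337
θ=11/16≥1/2 ⇒ |1+5/16x|<|1−11/16x| ∀x<0 ⇒ unbounded interval.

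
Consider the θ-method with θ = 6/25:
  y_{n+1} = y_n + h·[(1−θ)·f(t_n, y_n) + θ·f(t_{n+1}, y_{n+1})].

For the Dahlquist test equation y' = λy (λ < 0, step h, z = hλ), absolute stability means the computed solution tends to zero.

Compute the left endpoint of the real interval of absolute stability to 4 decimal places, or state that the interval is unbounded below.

left endpoint -3.8462.

Test eqn y'=λy, z=hλ:
  y_{n+1} = y_n + z·[19/25·y_n + 6/25·y_{n+1}] ⇒ (1 − 6/25z)y_{n+1} = (1 + 19/25z)y_n
  R(z) = (1 + 19/25z)/(1 − 6/25z).

Need |R(x)|<1, x<0.
x=-0.76: |R|=0.3572
R=−1: 1+19/25x = −1+6/25x ⇒ -13/25x=2 ⇒ x=2/(-13/25)=-3.8462
Confirm numerically:
  x=-3.804: |R|=0.98854 <1
  x=-3.767: |R|=0.97838 <1
  x=-3.111: |R|=0.78113 <1
  x=-2.461: |R|=0.54718 <1
  x=-4.440: |R|=1.14950 >1
  x=-4.089: |R|=1.06373 >1
So |R|<1 on (-3.8462, 0).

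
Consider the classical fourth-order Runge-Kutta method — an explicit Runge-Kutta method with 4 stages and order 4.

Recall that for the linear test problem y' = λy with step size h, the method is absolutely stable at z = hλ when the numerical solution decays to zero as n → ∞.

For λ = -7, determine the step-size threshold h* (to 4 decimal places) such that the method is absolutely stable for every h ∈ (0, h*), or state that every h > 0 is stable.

(-2.7853,0); λ=-7 ⇒ h* = 0.3979.

Test eqn y'=λy, z=hλ:
  order 4, 4-stage ⇒ R(z)=1+z+z^2/2+z^3/6+z^4/24
  (e.g. R(-0.68)=0.50770, |R|=0.50770)

Need |R(x)|<1, x<0.
x=-0.68: |R|=0.5077
|R(-3.05)|=1.4782 |R(-2.77)|=0.9772 |R(-2.13)|=0.3855
Bisect:
  x_lo=-3.2254 |R|=1.8932  x_hi=-0.2917 |R|=0.7470
  mid=-1.75855 |R|=0.27979 →hi
  mid=-2.49197 |R|=0.64063 →hi
  mid=-2.85868 |R|=1.11640 →lo
  mid=-2.67532 |R|=0.84647 →hi
  mid=-2.76700 |R|=0.97277 →hi
  mid=-2.81284 |R|=1.04233 →lo
  mid=-2.78992 |R|=1.00700 →lo
  mid=-2.77846 |R|=0.98975 →hi
  mid=-2.78419 |R|=0.99834 →hi
  ...
  [-2.78544,-2.78527] ⇒ x*=-2.7853
Interval (-2.7853, 0).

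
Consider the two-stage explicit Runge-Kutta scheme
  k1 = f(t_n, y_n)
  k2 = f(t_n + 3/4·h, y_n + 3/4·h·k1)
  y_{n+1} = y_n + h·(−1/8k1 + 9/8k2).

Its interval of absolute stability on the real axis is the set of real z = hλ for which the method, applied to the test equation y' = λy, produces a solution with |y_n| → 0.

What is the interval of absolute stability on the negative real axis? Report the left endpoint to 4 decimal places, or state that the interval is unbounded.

(-1.1852, 0).

On y'=λy, z=hλ:
  k1=λy_n ⇒ h·k1=z·y_n;  k2=λ(1+3/4z)y_n ⇒ h·k2=z(1+3/4z)y_n
  y_{n+1}/y_n = 1 − 1/8z + 9/8z(1+3/4z) = 1 + z + 27/32z²
  Hence R(z) = 1 + z + 27/32z².

Boundary: |R(x)|=1, x<0.
x=-1.36: |R|=1.2006
R=1: x+27/32x²=0 ⇒ x=−32/27=-1.1852; min R=1−1/(4·27/32)=0.7037>−1
Confirm numerically:
  x=-0.736: |R|=0.72106 <1
  x=-0.564: |R|=0.70439 <1
  x=-0.547: |R|=0.70546 <1
  x=-1.681: |R|=1.70324 >1
  x=-1.653: |R|=1.65247 >1
Stable set (-1.1852, 0).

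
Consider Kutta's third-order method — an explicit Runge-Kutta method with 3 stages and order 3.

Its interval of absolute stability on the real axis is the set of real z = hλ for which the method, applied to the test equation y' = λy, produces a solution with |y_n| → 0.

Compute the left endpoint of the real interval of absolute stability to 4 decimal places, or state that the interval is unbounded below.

left endpoint -2.5127.

On y'=λy, z=hλ:
  order 3, 3-stage ⇒ R(z)=1+z+z^2/2+z^3/6
  (e.g. R(-1.02)=0.32333, |R|=0.32333)

Solve |R(x)|<1 on ℝ⁻.
x=-1.02: |R|=0.3233
|R(-1.9)|=0.2382 |R(-1.87)|=0.2114 |R(-0.92)|=0.3734
Bisect:
  x_lo=-3.1878 |R|=2.5059  x_hi=-0.3066 |R|=0.7356
  mid=-1.74721 |R|=0.10981 →hi
  mid=-2.46751 |R|=0.92716 →hi
  mid=-2.82766 |R|=1.59800 →lo
  mid=-2.64759 |R|=1.23586 →lo
  mid=-2.55755 |R|=1.07520 →lo
  mid=-2.51253 |R|=0.99965 →hi
  mid=-2.53504 |R|=1.03703 →lo
  mid=-2.52378 |R|=1.01824 →lo
  ...
  [-2.51288,-2.51271] ⇒ x*=-2.5127
Interval (-2.5127, 0).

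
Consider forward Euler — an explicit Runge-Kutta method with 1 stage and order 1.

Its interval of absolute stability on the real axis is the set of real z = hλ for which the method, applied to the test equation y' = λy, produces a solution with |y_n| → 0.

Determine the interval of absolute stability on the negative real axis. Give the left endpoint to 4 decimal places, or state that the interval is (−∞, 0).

z∈(-2.0000,0).

On y'=λy, z=hλ:
  order 1, 1-stage ⇒ R(z)=1+z
  (e.g. R(-1.06)=-0.06000, |R|=0.06000)

Find x<0 with |R(x)|<1.
x=-1.06: |R|=0.0600
|R(-1.2)|=0.2000 |R(-1)|=0.0000 |R(-0.82)|=0.1800
Bisect:
  x_lo=-2.5395 |R|=1.5395  x_hi=-0.1212 |R|=0.8788
  mid=-1.33038 |R|=0.33038 →hi
  mid=-1.93496 |R|=0.93496 →hi
  mid=-2.23726 |R|=1.23726 →lo
  mid=-2.08611 |R|=1.08611 →lo
  mid=-2.01054 |R|=1.01054 →lo
  mid=-1.97275 |R|=0.97275 →hi
  mid=-1.99164 |R|=0.99164 →hi
  mid=-2.00109 |R|=1.00109 →lo
  mid=-1.99637 |R|=0.99637 →hi
  ...
  [-2.00006,-1.99991] ⇒ x*=-2.0000
Stable set (-2.0000, 0).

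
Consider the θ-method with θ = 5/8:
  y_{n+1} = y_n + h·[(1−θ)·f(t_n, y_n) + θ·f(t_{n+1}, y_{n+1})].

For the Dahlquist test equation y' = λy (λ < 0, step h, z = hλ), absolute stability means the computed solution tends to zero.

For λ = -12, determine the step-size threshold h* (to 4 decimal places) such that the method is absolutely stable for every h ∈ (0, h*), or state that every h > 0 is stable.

With y'=λy (z=hλ):
  y_{n+1} = y_n + z·[3/8·y_n + 5/8·y_{n+1}] ⇒ (1 − 5/8z)y_{n+1} = (1 + 3/8z)y_n
  so R(z) = (1 + 3/8z)/(1 − 5/8z).

Solve |R(x)|<1 on ℝ⁻.
x=-1.03: |R|=0.3734
x=-2: |R|=0.1111
x=-10: |R|=0.3793
x=-100: |R|=0.5748
θ=5/8≥1/2 ⇒ |1+3/8x|<|1−5/8x| ∀x<0 ⇒ interval (−∞,0).

unbounded; (−∞, 0). Any h>0 works for λ=-12.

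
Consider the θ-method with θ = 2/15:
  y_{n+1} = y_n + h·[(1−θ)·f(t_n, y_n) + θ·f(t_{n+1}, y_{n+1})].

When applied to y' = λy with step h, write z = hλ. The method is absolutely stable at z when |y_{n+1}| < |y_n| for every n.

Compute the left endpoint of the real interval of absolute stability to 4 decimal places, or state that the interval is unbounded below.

Test eqn y'=λy, z=hλ:
  y_{n+1} = y_n + z·[13/15·y_n + 2/15·y_{n+1}] ⇒ (1 − 2/15z)y_{n+1} = (1 + 13/15z)y_n
  so R(z) = (1 + 13/15z)/(1 − 2/15z).

Need |R(x)|<1, x<0.
x=-0.57: |R|=0.4703
R=−1: 1+13/15x = −1+2/15x ⇒ -11/15x=2 ⇒ x=2/(-11/15)=-2.7273
Confirm numerically:
  x=-2.298: |R|=0.75903 <1
  x=-2.141: |R|=0.66554 <1
  x=-1.924: |R|=0.53120 <1
  x=-1.919: |R|=0.52803 <1
  x=-3.142: |R|=1.21434 >1
  x=-2.910: |R|=1.09654 >1
  x=-2.868: |R|=1.07465 >1
So |R|<1 on (-2.7273, 0).

z* = -2.7273.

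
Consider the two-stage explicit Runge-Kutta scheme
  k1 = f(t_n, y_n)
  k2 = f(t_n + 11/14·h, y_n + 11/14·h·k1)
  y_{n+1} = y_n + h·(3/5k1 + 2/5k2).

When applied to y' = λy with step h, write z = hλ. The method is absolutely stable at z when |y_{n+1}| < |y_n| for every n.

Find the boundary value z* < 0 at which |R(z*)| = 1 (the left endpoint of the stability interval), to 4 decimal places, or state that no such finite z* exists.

z* = -3.1818.

Set f=λy, z=hλ:
  k1=λy_n ⇒ h·k1=z·y_n;  k2=λ(1+11/14z)y_n ⇒ h·k2=z(1+11/14z)y_n
  y_{n+1}/y_n = 1 + 3/5z + 2/5z(1+11/14z) = 1 + z + 11/35z²
  Hence R(z) = 1 + z + 11/35z².

Solve |R(x)|<1 on ℝ⁻.
x=-1.75: |R|=0.2125
R=1: x+11/35x²=0 ⇒ x=−35/11=-3.1818; min R=1−1/(4·11/35)=0.2045>−1
Confirm numerically:
  x=-3.088: |R|=0.90895 <1
  x=-1.536: |R|=0.20549 <1
  x=-1.307: |R|=0.22988 <1
  x=-3.687: |R|=1.58539 >1
  x=-3.553: |R|=1.41448 >1
Stable set (-3.1818, 0).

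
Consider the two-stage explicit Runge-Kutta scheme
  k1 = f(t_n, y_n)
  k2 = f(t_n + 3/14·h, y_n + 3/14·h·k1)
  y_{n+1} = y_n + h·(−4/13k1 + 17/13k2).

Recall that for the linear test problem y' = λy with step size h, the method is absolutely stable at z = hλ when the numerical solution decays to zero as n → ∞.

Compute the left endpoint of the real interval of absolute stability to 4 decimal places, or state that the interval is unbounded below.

left endpoint -3.5686.

Test eqn y'=λy, z=hλ:
  k1=λy_n ⇒ h·k1=z·y_n;  k2=λ(1+3/14z)y_n ⇒ h·k2=z(1+3/14z)y_n
  y_{n+1}/y_n = 1 − 4/13z + 17/13z(1+3/14z) = 1 + z + 51/182z²
  ⇒ R(z) = 1 + z + 51/182z².

Need |R(x)|<1, x<0.
x=-0.64: |R|=0.4748
R=1: x+51/182x²=0 ⇒ x=−182/51=-3.5686; min R=1−1/(4·51/182)=0.1078>−1
Confirm numerically:
  x=-3.197: |R|=0.66707 <1
  x=-3.004: |R|=0.52471 <1
  x=-2.852: |R|=0.42728 <1
  x=-3.906: |R|=1.36927 >1
  x=-3.761: |R|=1.20274 >1
So |R|<1 on (-3.5686, 0).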